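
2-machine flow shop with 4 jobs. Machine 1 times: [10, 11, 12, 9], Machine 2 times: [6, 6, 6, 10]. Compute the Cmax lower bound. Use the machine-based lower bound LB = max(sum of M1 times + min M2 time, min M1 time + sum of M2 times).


LB1 = sum(M1 times) + min(M2 times) = 42 + 6 = 48
LB2 = min(M1 times) + sum(M2 times) = 9 + 28 = 37
Lower bound = max(LB1, LB2) = max(48, 37) = 48

48


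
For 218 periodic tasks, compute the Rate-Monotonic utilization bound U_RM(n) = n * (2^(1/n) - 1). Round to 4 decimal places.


Compute 2^(1/218) = 1.0031846344
Subtract 1: 1.0031846344 - 1 = 0.0031846344
Multiply by n: 218 * 0.0031846344 = 0.6942502992
Round to 4 dp: 0.6943

0.6943


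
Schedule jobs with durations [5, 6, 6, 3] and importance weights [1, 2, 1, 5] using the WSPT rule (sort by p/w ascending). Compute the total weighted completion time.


Compute p/w ratios and sort ascending (WSPT): [(3, 5), (6, 2), (5, 1), (6, 1)]
Compute weighted completion times:
  Job (p=3,w=5): C=3, w*C=5*3=15
  Job (p=6,w=2): C=9, w*C=2*9=18
  Job (p=5,w=1): C=14, w*C=1*14=14
  Job (p=6,w=1): C=20, w*C=1*20=20
Total weighted completion time = 67

67


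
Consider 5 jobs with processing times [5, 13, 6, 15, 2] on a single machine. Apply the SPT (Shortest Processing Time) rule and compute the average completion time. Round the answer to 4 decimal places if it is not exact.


Sort jobs by processing time (SPT order): [2, 5, 6, 13, 15]
Compute completion times sequentially:
  Job 1: processing = 2, completes at 2
  Job 2: processing = 5, completes at 7
  Job 3: processing = 6, completes at 13
  Job 4: processing = 13, completes at 26
  Job 5: processing = 15, completes at 41
Sum of completion times = 89
Average completion time = 89/5 = 17.8

17.8


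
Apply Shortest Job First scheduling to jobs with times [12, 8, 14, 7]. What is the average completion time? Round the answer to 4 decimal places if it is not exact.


SJF order (ascending): [7, 8, 12, 14]
Completion times:
  Job 1: burst=7, C=7
  Job 2: burst=8, C=15
  Job 3: burst=12, C=27
  Job 4: burst=14, C=41
Average completion = 90/4 = 22.5

22.5


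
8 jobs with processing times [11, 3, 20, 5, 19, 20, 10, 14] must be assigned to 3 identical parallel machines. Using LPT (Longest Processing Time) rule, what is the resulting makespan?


Sort jobs in decreasing order (LPT): [20, 20, 19, 14, 11, 10, 5, 3]
Assign each job to the least loaded machine:
  Machine 1: jobs [20, 11, 3], load = 34
  Machine 2: jobs [20, 10, 5], load = 35
  Machine 3: jobs [19, 14], load = 33
Makespan = max load = 35

35


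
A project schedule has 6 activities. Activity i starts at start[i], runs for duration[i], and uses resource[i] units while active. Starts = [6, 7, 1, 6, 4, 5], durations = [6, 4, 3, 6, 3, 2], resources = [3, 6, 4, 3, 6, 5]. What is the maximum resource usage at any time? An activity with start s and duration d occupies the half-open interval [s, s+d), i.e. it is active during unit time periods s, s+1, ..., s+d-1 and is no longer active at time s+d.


Each activity i is active on [start_i, start_i + duration_i).
Compute total resource usage per time slot:
  t=0: active resources = [], total = 0
  t=1: active resources = [4], total = 4
  t=2: active resources = [4], total = 4
  t=3: active resources = [4], total = 4
  t=4: active resources = [6], total = 6
  t=5: active resources = [6, 5], total = 11
  t=6: active resources = [3, 3, 6, 5], total = 17
  t=7: active resources = [3, 6, 3], total = 12
  t=8: active resources = [3, 6, 3], total = 12
  t=9: active resources = [3, 6, 3], total = 12
  t=10: active resources = [3, 6, 3], total = 12
  t=11: active resources = [3, 3], total = 6
Peak resource demand = 17

17


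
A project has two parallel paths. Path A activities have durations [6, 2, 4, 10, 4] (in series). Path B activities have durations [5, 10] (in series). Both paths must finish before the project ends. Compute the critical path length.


Path A total = 6 + 2 + 4 + 10 + 4 = 26
Path B total = 5 + 10 = 15
Critical path = longest path = max(26, 15) = 26

26


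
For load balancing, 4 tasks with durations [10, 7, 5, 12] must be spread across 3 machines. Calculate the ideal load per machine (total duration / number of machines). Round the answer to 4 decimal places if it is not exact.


Total processing time = 10 + 7 + 5 + 12 = 34
Number of machines = 3
Ideal balanced load = 34 / 3 = 11.3333

11.3333


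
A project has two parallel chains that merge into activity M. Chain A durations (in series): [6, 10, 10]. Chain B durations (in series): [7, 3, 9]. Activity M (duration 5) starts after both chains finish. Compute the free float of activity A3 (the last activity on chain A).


ES(A3) = sum of predecessors on chain A = 16
EF(A3) = ES + duration = 16 + 10 = 26
Successor of A3 is M. ES(M) = max(sum(A), sum(B)) = max(26, 19) = 26
Free float = ES(successor) - EF(current) = 26 - 26 = 0

0


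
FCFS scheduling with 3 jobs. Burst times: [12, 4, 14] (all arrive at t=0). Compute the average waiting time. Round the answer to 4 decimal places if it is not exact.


FCFS order (as given): [12, 4, 14]
Waiting times:
  Job 1: wait = 0
  Job 2: wait = 12
  Job 3: wait = 16
Sum of waiting times = 28
Average waiting time = 28/3 = 9.3333

9.3333


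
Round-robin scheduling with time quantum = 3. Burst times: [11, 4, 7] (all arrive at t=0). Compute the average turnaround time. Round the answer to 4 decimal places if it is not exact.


Time quantum = 3
Execution trace:
  J1 runs 3 units, time = 3
  J2 runs 3 units, time = 6
  J3 runs 3 units, time = 9
  J1 runs 3 units, time = 12
  J2 runs 1 units, time = 13
  J3 runs 3 units, time = 16
  J1 runs 3 units, time = 19
  J3 runs 1 units, time = 20
  J1 runs 2 units, time = 22
Finish times: [22, 13, 20]
Average turnaround = 55/3 = 18.3333

18.3333


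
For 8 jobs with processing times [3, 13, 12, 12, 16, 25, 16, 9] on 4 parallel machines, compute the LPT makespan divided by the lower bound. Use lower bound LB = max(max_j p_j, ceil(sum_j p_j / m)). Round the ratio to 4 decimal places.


LPT order: [25, 16, 16, 13, 12, 12, 9, 3]
Machine loads after assignment: [28, 28, 25, 25]
LPT makespan = 28
Lower bound = max(max_job, ceil(total/4)) = max(25, 27) = 27
Ratio = 28 / 27 = 1.037

1.037


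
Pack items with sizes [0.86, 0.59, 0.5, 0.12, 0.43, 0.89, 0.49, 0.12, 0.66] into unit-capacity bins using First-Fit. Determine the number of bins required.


Place items sequentially using First-Fit:
  Item 0.86 -> new Bin 1
  Item 0.59 -> new Bin 2
  Item 0.5 -> new Bin 3
  Item 0.12 -> Bin 1 (now 0.98)
  Item 0.43 -> Bin 3 (now 0.93)
  Item 0.89 -> new Bin 4
  Item 0.49 -> new Bin 5
  Item 0.12 -> Bin 2 (now 0.71)
  Item 0.66 -> new Bin 6
Total bins used = 6

6


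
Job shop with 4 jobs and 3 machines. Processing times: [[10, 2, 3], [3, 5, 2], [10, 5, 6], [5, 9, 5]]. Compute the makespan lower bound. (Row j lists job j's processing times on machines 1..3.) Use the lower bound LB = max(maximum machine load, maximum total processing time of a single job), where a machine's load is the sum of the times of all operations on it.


Machine loads:
  Machine 1: 10 + 3 + 10 + 5 = 28
  Machine 2: 2 + 5 + 5 + 9 = 21
  Machine 3: 3 + 2 + 6 + 5 = 16
Max machine load = 28
Job totals:
  Job 1: 15
  Job 2: 10
  Job 3: 21
  Job 4: 19
Max job total = 21
Lower bound = max(28, 21) = 28

28


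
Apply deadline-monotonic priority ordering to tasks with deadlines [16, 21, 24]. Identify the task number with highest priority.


Sort tasks by relative deadline (ascending):
  Task 1: deadline = 16
  Task 2: deadline = 21
  Task 3: deadline = 24
Priority order (highest first): [1, 2, 3]
Highest priority task = 1

1


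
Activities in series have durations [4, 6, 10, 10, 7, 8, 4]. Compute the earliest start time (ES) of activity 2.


Activity 2 starts after activities 1 through 1 complete.
Predecessor durations: [4]
ES = 4 = 4

4


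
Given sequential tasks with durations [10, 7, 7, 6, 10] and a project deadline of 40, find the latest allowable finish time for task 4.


LF(activity 4) = deadline - sum of successor durations
Successors: activities 5 through 5 with durations [10]
Sum of successor durations = 10
LF = 40 - 10 = 30

30


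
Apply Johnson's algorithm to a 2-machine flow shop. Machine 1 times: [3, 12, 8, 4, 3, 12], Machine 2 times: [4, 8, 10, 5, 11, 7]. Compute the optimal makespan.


Apply Johnson's rule:
  Group 1 (a <= b): [(1, 3, 4), (5, 3, 11), (4, 4, 5), (3, 8, 10)]
  Group 2 (a > b): [(2, 12, 8), (6, 12, 7)]
Optimal job order: [1, 5, 4, 3, 2, 6]
Schedule:
  Job 1: M1 done at 3, M2 done at 7
  Job 5: M1 done at 6, M2 done at 18
  Job 4: M1 done at 10, M2 done at 23
  Job 3: M1 done at 18, M2 done at 33
  Job 2: M1 done at 30, M2 done at 41
  Job 6: M1 done at 42, M2 done at 49
Makespan = 49

49


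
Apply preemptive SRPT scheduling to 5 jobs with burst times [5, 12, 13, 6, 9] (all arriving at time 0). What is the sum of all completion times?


Since all jobs arrive at t=0, SRPT equals SPT ordering.
SPT order: [5, 6, 9, 12, 13]
Completion times:
  Job 1: p=5, C=5
  Job 2: p=6, C=11
  Job 3: p=9, C=20
  Job 4: p=12, C=32
  Job 5: p=13, C=45
Total completion time = 5 + 11 + 20 + 32 + 45 = 113

113


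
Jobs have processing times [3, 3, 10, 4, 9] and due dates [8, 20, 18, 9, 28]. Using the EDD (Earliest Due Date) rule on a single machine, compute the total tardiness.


Sort by due date (EDD order): [(3, 8), (4, 9), (10, 18), (3, 20), (9, 28)]
Compute completion times and tardiness:
  Job 1: p=3, d=8, C=3, tardiness=max(0,3-8)=0
  Job 2: p=4, d=9, C=7, tardiness=max(0,7-9)=0
  Job 3: p=10, d=18, C=17, tardiness=max(0,17-18)=0
  Job 4: p=3, d=20, C=20, tardiness=max(0,20-20)=0
  Job 5: p=9, d=28, C=29, tardiness=max(0,29-28)=1
Total tardiness = 1

1


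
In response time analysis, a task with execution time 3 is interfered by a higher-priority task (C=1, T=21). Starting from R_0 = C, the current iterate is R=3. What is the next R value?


R_next = C + ceil(R_prev / T_hp) * C_hp
ceil(3 / 21) = ceil(0.1429) = 1
Interference = 1 * 1 = 1
R_next = 3 + 1 = 4

4


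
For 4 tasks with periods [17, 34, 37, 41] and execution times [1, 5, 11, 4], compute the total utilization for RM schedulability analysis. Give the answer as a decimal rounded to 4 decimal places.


Compute individual utilizations (exact fractions):
  Task 1: C/T = 1/17 (approx. 0.0588)
  Task 2: C/T = 5/34 (approx. 0.1471)
  Task 3: C/T = 11/37 (approx. 0.2973)
  Task 4: C/T = 4/41 (approx. 0.0976)
Total utilization U = 1/17 + 5/34 + 11/37 + 4/41 = 30985/51578
Rounded to 4 decimal places: U = 0.6007
RM (Liu & Layland) bound for 4 tasks = 0.756828; compare with U = 30985/51578 (approx. 0.600741)
U <= bound, so schedulable by RM sufficient condition.

0.6007


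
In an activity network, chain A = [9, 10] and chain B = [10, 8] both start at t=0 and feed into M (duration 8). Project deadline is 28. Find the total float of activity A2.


Forward pass: ES(A2) = sum of predecessors on chain A = 9
EF = ES + duration = 9 + 10 = 19
Backward pass: LF(M) = deadline = 28; LS(M) = 28 - 8 = 20
LF(A2) = LS(M) - sum(successors on chain A) = 20 - 0 = 20
LS = LF - duration = 20 - 10 = 10
Total float = LS - ES = 10 - 9 = 1

1


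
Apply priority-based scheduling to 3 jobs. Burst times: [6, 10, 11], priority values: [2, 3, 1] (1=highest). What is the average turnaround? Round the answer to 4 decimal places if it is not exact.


Sort by priority (ascending = highest first):
Order: [(1, 11), (2, 6), (3, 10)]
Completion times:
  Priority 1, burst=11, C=11
  Priority 2, burst=6, C=17
  Priority 3, burst=10, C=27
Average turnaround = 55/3 = 18.3333

18.3333


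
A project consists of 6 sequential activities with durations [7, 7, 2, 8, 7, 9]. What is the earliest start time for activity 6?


Activity 6 starts after activities 1 through 5 complete.
Predecessor durations: [7, 7, 2, 8, 7]
ES = 7 + 7 + 2 + 8 + 7 = 31

31


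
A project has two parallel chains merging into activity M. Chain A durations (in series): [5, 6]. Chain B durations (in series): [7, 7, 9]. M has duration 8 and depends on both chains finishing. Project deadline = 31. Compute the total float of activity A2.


Forward pass: ES(A2) = sum of predecessors on chain A = 5
EF = ES + duration = 5 + 6 = 11
Backward pass: LF(M) = deadline = 31; LS(M) = 31 - 8 = 23
LF(A2) = LS(M) - sum(successors on chain A) = 23 - 0 = 23
LS = LF - duration = 23 - 6 = 17
Total float = LS - ES = 17 - 5 = 12

12


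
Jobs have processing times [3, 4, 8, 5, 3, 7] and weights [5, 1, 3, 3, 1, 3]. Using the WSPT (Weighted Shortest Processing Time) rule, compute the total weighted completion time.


Compute p/w ratios and sort ascending (WSPT): [(3, 5), (5, 3), (7, 3), (8, 3), (3, 1), (4, 1)]
Compute weighted completion times:
  Job (p=3,w=5): C=3, w*C=5*3=15
  Job (p=5,w=3): C=8, w*C=3*8=24
  Job (p=7,w=3): C=15, w*C=3*15=45
  Job (p=8,w=3): C=23, w*C=3*23=69
  Job (p=3,w=1): C=26, w*C=1*26=26
  Job (p=4,w=1): C=30, w*C=1*30=30
Total weighted completion time = 209

209


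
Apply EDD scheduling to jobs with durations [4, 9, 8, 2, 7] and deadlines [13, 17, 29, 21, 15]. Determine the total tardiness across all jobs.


Sort by due date (EDD order): [(4, 13), (7, 15), (9, 17), (2, 21), (8, 29)]
Compute completion times and tardiness:
  Job 1: p=4, d=13, C=4, tardiness=max(0,4-13)=0
  Job 2: p=7, d=15, C=11, tardiness=max(0,11-15)=0
  Job 3: p=9, d=17, C=20, tardiness=max(0,20-17)=3
  Job 4: p=2, d=21, C=22, tardiness=max(0,22-21)=1
  Job 5: p=8, d=29, C=30, tardiness=max(0,30-29)=1
Total tardiness = 5

5


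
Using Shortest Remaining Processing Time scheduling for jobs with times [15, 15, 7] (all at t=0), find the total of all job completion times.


Since all jobs arrive at t=0, SRPT equals SPT ordering.
SPT order: [7, 15, 15]
Completion times:
  Job 1: p=7, C=7
  Job 2: p=15, C=22
  Job 3: p=15, C=37
Total completion time = 7 + 22 + 37 = 66

66


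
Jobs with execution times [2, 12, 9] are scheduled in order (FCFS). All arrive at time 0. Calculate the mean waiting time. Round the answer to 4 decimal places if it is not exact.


FCFS order (as given): [2, 12, 9]
Waiting times:
  Job 1: wait = 0
  Job 2: wait = 2
  Job 3: wait = 14
Sum of waiting times = 16
Average waiting time = 16/3 = 5.3333

5.3333


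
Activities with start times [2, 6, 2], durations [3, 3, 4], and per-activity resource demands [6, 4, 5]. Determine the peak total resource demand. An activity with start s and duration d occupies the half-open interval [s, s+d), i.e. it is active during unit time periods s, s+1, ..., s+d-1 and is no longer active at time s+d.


Each activity i is active on [start_i, start_i + duration_i).
Compute total resource usage per time slot:
  t=0: active resources = [], total = 0
  t=1: active resources = [], total = 0
  t=2: active resources = [6, 5], total = 11
  t=3: active resources = [6, 5], total = 11
  t=4: active resources = [6, 5], total = 11
  t=5: active resources = [5], total = 5
  t=6: active resources = [4], total = 4
  t=7: active resources = [4], total = 4
  t=8: active resources = [4], total = 4
Peak resource demand = 11

11


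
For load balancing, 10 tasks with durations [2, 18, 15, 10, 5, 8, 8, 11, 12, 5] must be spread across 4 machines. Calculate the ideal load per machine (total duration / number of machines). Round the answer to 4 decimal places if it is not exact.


Total processing time = 2 + 18 + 15 + 10 + 5 + 8 + 8 + 11 + 12 + 5 = 94
Number of machines = 4
Ideal balanced load = 94 / 4 = 23.5

23.5


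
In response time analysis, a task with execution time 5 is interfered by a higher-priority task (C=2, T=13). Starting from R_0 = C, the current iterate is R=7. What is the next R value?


R_next = C + ceil(R_prev / T_hp) * C_hp
ceil(7 / 13) = ceil(0.5385) = 1
Interference = 1 * 2 = 2
R_next = 5 + 2 = 7
R_next = R_prev, so the iteration has converged (response time = 7).

7


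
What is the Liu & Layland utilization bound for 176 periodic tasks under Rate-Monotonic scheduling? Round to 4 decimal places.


Compute 2^(1/176) = 1.0039461017
Subtract 1: 1.0039461017 - 1 = 0.0039461017
Multiply by n: 176 * 0.0039461017 = 0.6945138992
Round to 4 dp: 0.6945

0.6945


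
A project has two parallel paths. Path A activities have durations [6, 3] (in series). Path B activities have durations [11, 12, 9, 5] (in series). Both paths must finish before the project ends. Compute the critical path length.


Path A total = 6 + 3 = 9
Path B total = 11 + 12 + 9 + 5 = 37
Critical path = longest path = max(9, 37) = 37

37


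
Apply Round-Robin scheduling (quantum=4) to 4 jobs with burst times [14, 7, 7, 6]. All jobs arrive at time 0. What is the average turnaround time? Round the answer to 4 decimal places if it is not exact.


Time quantum = 4
Execution trace:
  J1 runs 4 units, time = 4
  J2 runs 4 units, time = 8
  J3 runs 4 units, time = 12
  J4 runs 4 units, time = 16
  J1 runs 4 units, time = 20
  J2 runs 3 units, time = 23
  J3 runs 3 units, time = 26
  J4 runs 2 units, time = 28
  J1 runs 4 units, time = 32
  J1 runs 2 units, time = 34
Finish times: [34, 23, 26, 28]
Average turnaround = 111/4 = 27.75

27.75


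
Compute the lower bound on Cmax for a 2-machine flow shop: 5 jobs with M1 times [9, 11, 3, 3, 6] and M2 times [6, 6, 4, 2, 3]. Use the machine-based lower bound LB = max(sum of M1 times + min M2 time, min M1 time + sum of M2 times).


LB1 = sum(M1 times) + min(M2 times) = 32 + 2 = 34
LB2 = min(M1 times) + sum(M2 times) = 3 + 21 = 24
Lower bound = max(LB1, LB2) = max(34, 24) = 34

34


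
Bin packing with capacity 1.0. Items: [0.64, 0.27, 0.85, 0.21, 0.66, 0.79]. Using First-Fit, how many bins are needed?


Place items sequentially using First-Fit:
  Item 0.64 -> new Bin 1
  Item 0.27 -> Bin 1 (now 0.91)
  Item 0.85 -> new Bin 2
  Item 0.21 -> new Bin 3
  Item 0.66 -> Bin 3 (now 0.87)
  Item 0.79 -> new Bin 4
Total bins used = 4

4


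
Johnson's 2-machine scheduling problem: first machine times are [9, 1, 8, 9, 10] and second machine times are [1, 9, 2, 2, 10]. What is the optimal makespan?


Apply Johnson's rule:
  Group 1 (a <= b): [(2, 1, 9), (5, 10, 10)]
  Group 2 (a > b): [(3, 8, 2), (4, 9, 2), (1, 9, 1)]
Optimal job order: [2, 5, 3, 4, 1]
Schedule:
  Job 2: M1 done at 1, M2 done at 10
  Job 5: M1 done at 11, M2 done at 21
  Job 3: M1 done at 19, M2 done at 23
  Job 4: M1 done at 28, M2 done at 30
  Job 1: M1 done at 37, M2 done at 38
Makespan = 38

38


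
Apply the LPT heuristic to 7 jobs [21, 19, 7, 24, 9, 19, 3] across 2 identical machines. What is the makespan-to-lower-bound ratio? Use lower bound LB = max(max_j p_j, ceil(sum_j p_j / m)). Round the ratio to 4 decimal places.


LPT order: [24, 21, 19, 19, 9, 7, 3]
Machine loads after assignment: [50, 52]
LPT makespan = 52
Lower bound = max(max_job, ceil(total/2)) = max(24, 51) = 51
Ratio = 52 / 51 = 1.0196

1.0196


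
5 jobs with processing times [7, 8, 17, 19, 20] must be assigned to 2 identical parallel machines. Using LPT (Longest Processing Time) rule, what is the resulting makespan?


Sort jobs in decreasing order (LPT): [20, 19, 17, 8, 7]
Assign each job to the least loaded machine:
  Machine 1: jobs [20, 8, 7], load = 35
  Machine 2: jobs [19, 17], load = 36
Makespan = max load = 36

36


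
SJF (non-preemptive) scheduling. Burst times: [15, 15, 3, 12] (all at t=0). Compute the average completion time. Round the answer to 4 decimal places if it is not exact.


SJF order (ascending): [3, 12, 15, 15]
Completion times:
  Job 1: burst=3, C=3
  Job 2: burst=12, C=15
  Job 3: burst=15, C=30
  Job 4: burst=15, C=45
Average completion = 93/4 = 23.25

23.25


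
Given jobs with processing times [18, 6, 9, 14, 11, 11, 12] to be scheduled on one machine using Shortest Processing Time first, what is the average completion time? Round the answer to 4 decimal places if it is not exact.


Sort jobs by processing time (SPT order): [6, 9, 11, 11, 12, 14, 18]
Compute completion times sequentially:
  Job 1: processing = 6, completes at 6
  Job 2: processing = 9, completes at 15
  Job 3: processing = 11, completes at 26
  Job 4: processing = 11, completes at 37
  Job 5: processing = 12, completes at 49
  Job 6: processing = 14, completes at 63
  Job 7: processing = 18, completes at 81
Sum of completion times = 277
Average completion time = 277/7 = 39.5714

39.5714


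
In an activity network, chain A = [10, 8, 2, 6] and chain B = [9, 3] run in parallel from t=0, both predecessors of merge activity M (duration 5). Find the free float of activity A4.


ES(A4) = sum of predecessors on chain A = 20
EF(A4) = ES + duration = 20 + 6 = 26
Successor of A4 is M. ES(M) = max(sum(A), sum(B)) = max(26, 12) = 26
Free float = ES(successor) - EF(current) = 26 - 26 = 0

0


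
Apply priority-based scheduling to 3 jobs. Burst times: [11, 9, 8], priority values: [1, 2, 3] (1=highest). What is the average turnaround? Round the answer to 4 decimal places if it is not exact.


Sort by priority (ascending = highest first):
Order: [(1, 11), (2, 9), (3, 8)]
Completion times:
  Priority 1, burst=11, C=11
  Priority 2, burst=9, C=20
  Priority 3, burst=8, C=28
Average turnaround = 59/3 = 19.6667

19.6667


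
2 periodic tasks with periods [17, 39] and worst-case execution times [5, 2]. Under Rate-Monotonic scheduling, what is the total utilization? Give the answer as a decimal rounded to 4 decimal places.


Compute individual utilizations (exact fractions):
  Task 1: C/T = 5/17 (approx. 0.2941)
  Task 2: C/T = 2/39 (approx. 0.0513)
Total utilization U = 5/17 + 2/39 = 229/663
Rounded to 4 decimal places: U = 0.3454
RM (Liu & Layland) bound for 2 tasks = 0.828427; compare with U = 229/663 (approx. 0.345400)
U <= bound, so schedulable by RM sufficient condition.

0.3454


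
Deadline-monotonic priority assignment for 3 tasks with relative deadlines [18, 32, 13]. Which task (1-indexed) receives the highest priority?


Sort tasks by relative deadline (ascending):
  Task 3: deadline = 13
  Task 1: deadline = 18
  Task 2: deadline = 32
Priority order (highest first): [3, 1, 2]
Highest priority task = 3

3


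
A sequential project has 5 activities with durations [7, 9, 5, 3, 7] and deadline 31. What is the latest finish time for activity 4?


LF(activity 4) = deadline - sum of successor durations
Successors: activities 5 through 5 with durations [7]
Sum of successor durations = 7
LF = 31 - 7 = 24

24


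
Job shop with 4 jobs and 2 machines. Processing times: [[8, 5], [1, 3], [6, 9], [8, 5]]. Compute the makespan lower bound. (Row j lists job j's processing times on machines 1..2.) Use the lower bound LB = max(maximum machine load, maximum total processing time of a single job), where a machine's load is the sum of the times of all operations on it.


Machine loads:
  Machine 1: 8 + 1 + 6 + 8 = 23
  Machine 2: 5 + 3 + 9 + 5 = 22
Max machine load = 23
Job totals:
  Job 1: 13
  Job 2: 4
  Job 3: 15
  Job 4: 13
Max job total = 15
Lower bound = max(23, 15) = 23

23


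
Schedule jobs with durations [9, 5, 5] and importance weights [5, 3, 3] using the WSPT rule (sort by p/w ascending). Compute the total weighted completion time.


Compute p/w ratios and sort ascending (WSPT): [(5, 3), (5, 3), (9, 5)]
Compute weighted completion times:
  Job (p=5,w=3): C=5, w*C=3*5=15
  Job (p=5,w=3): C=10, w*C=3*10=30
  Job (p=9,w=5): C=19, w*C=5*19=95
Total weighted completion time = 140

140


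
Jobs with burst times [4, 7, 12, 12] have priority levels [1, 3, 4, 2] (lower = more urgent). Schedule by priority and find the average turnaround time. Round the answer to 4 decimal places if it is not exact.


Sort by priority (ascending = highest first):
Order: [(1, 4), (2, 12), (3, 7), (4, 12)]
Completion times:
  Priority 1, burst=4, C=4
  Priority 2, burst=12, C=16
  Priority 3, burst=7, C=23
  Priority 4, burst=12, C=35
Average turnaround = 78/4 = 19.5

19.5


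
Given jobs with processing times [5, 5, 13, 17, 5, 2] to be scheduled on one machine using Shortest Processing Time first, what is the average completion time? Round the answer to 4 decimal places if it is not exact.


Sort jobs by processing time (SPT order): [2, 5, 5, 5, 13, 17]
Compute completion times sequentially:
  Job 1: processing = 2, completes at 2
  Job 2: processing = 5, completes at 7
  Job 3: processing = 5, completes at 12
  Job 4: processing = 5, completes at 17
  Job 5: processing = 13, completes at 30
  Job 6: processing = 17, completes at 47
Sum of completion times = 115
Average completion time = 115/6 = 19.1667

19.1667


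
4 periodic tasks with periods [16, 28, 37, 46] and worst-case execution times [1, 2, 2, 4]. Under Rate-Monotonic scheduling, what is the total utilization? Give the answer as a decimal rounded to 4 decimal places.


Compute individual utilizations (exact fractions):
  Task 1: C/T = 1/16 (approx. 0.0625)
  Task 2: C/T = 2/28 = 1/14 (approx. 0.0714)
  Task 3: C/T = 2/37 (approx. 0.0541)
  Task 4: C/T = 4/46 = 2/23 (approx. 0.087)
Total utilization U = 1/16 + 1/14 + 2/37 + 2/23 = 26205/95312
Rounded to 4 decimal places: U = 0.2749
RM (Liu & Layland) bound for 4 tasks = 0.756828; compare with U = 26205/95312 (approx. 0.274939)
U <= bound, so schedulable by RM sufficient condition.

0.2749


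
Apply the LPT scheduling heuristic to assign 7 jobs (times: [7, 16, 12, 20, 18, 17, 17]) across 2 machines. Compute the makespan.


Sort jobs in decreasing order (LPT): [20, 18, 17, 17, 16, 12, 7]
Assign each job to the least loaded machine:
  Machine 1: jobs [20, 17, 12, 7], load = 56
  Machine 2: jobs [18, 17, 16], load = 51
Makespan = max load = 56

56


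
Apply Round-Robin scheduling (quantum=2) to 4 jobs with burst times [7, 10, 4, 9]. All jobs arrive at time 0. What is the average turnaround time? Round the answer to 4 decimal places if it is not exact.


Time quantum = 2
Execution trace:
  J1 runs 2 units, time = 2
  J2 runs 2 units, time = 4
  J3 runs 2 units, time = 6
  J4 runs 2 units, time = 8
  J1 runs 2 units, time = 10
  J2 runs 2 units, time = 12
  J3 runs 2 units, time = 14
  J4 runs 2 units, time = 16
  J1 runs 2 units, time = 18
  J2 runs 2 units, time = 20
  J4 runs 2 units, time = 22
  J1 runs 1 units, time = 23
  J2 runs 2 units, time = 25
  J4 runs 2 units, time = 27
  J2 runs 2 units, time = 29
  J4 runs 1 units, time = 30
Finish times: [23, 29, 14, 30]
Average turnaround = 96/4 = 24.0

24.0


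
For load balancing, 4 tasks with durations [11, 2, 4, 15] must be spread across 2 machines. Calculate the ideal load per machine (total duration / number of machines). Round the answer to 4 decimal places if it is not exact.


Total processing time = 11 + 2 + 4 + 15 = 32
Number of machines = 2
Ideal balanced load = 32 / 2 = 16.0

16.0


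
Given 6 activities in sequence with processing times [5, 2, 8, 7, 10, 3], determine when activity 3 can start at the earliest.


Activity 3 starts after activities 1 through 2 complete.
Predecessor durations: [5, 2]
ES = 5 + 2 = 7

7


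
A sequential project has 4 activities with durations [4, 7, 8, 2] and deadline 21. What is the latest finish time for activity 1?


LF(activity 1) = deadline - sum of successor durations
Successors: activities 2 through 4 with durations [7, 8, 2]
Sum of successor durations = 17
LF = 21 - 17 = 4

4


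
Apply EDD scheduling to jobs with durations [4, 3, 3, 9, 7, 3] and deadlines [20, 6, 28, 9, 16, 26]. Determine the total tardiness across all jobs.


Sort by due date (EDD order): [(3, 6), (9, 9), (7, 16), (4, 20), (3, 26), (3, 28)]
Compute completion times and tardiness:
  Job 1: p=3, d=6, C=3, tardiness=max(0,3-6)=0
  Job 2: p=9, d=9, C=12, tardiness=max(0,12-9)=3
  Job 3: p=7, d=16, C=19, tardiness=max(0,19-16)=3
  Job 4: p=4, d=20, C=23, tardiness=max(0,23-20)=3
  Job 5: p=3, d=26, C=26, tardiness=max(0,26-26)=0
  Job 6: p=3, d=28, C=29, tardiness=max(0,29-28)=1
Total tardiness = 10

10


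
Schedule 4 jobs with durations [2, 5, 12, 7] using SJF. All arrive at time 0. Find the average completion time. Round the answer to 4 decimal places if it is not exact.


SJF order (ascending): [2, 5, 7, 12]
Completion times:
  Job 1: burst=2, C=2
  Job 2: burst=5, C=7
  Job 3: burst=7, C=14
  Job 4: burst=12, C=26
Average completion = 49/4 = 12.25

12.25


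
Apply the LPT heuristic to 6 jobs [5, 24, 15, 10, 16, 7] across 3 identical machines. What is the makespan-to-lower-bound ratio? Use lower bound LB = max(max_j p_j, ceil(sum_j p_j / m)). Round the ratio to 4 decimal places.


LPT order: [24, 16, 15, 10, 7, 5]
Machine loads after assignment: [24, 28, 25]
LPT makespan = 28
Lower bound = max(max_job, ceil(total/3)) = max(24, 26) = 26
Ratio = 28 / 26 = 1.0769

1.0769


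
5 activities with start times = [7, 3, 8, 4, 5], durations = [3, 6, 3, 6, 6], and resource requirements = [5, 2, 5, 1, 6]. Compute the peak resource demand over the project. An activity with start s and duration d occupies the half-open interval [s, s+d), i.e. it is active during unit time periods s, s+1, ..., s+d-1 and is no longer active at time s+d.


Each activity i is active on [start_i, start_i + duration_i).
Compute total resource usage per time slot:
  t=0: active resources = [], total = 0
  t=1: active resources = [], total = 0
  t=2: active resources = [], total = 0
  t=3: active resources = [2], total = 2
  t=4: active resources = [2, 1], total = 3
  t=5: active resources = [2, 1, 6], total = 9
  t=6: active resources = [2, 1, 6], total = 9
  t=7: active resources = [5, 2, 1, 6], total = 14
  t=8: active resources = [5, 2, 5, 1, 6], total = 19
  t=9: active resources = [5, 5, 1, 6], total = 17
  t=10: active resources = [5, 6], total = 11
Peak resource demand = 19

19


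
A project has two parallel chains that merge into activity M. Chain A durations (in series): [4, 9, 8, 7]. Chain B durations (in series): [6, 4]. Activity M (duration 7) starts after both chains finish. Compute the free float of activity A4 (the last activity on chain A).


ES(A4) = sum of predecessors on chain A = 21
EF(A4) = ES + duration = 21 + 7 = 28
Successor of A4 is M. ES(M) = max(sum(A), sum(B)) = max(28, 10) = 28
Free float = ES(successor) - EF(current) = 28 - 28 = 0

0


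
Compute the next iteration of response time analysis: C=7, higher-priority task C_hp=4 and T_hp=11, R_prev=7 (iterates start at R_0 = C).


R_next = C + ceil(R_prev / T_hp) * C_hp
ceil(7 / 11) = ceil(0.6364) = 1
Interference = 1 * 4 = 4
R_next = 7 + 4 = 11

11


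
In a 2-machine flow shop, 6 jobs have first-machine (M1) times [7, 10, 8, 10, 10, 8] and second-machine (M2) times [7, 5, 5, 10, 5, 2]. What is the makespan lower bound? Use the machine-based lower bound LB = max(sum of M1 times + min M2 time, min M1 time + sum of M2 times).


LB1 = sum(M1 times) + min(M2 times) = 53 + 2 = 55
LB2 = min(M1 times) + sum(M2 times) = 7 + 34 = 41
Lower bound = max(LB1, LB2) = max(55, 41) = 55

55


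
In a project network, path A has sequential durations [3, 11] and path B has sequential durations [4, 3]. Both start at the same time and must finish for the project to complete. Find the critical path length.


Path A total = 3 + 11 = 14
Path B total = 4 + 3 = 7
Critical path = longest path = max(14, 7) = 14

14


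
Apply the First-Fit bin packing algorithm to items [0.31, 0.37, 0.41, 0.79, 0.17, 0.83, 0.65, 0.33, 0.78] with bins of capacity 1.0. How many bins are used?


Place items sequentially using First-Fit:
  Item 0.31 -> new Bin 1
  Item 0.37 -> Bin 1 (now 0.68)
  Item 0.41 -> new Bin 2
  Item 0.79 -> new Bin 3
  Item 0.17 -> Bin 1 (now 0.85)
  Item 0.83 -> new Bin 4
  Item 0.65 -> new Bin 5
  Item 0.33 -> Bin 2 (now 0.74)
  Item 0.78 -> new Bin 6
Total bins used = 6

6


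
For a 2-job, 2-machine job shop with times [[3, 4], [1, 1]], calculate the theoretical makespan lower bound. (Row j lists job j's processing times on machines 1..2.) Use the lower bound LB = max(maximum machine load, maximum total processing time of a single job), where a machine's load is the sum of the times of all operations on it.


Machine loads:
  Machine 1: 3 + 1 = 4
  Machine 2: 4 + 1 = 5
Max machine load = 5
Job totals:
  Job 1: 7
  Job 2: 2
Max job total = 7
Lower bound = max(5, 7) = 7

7


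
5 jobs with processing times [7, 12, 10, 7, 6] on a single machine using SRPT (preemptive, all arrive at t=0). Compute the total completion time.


Since all jobs arrive at t=0, SRPT equals SPT ordering.
SPT order: [6, 7, 7, 10, 12]
Completion times:
  Job 1: p=6, C=6
  Job 2: p=7, C=13
  Job 3: p=7, C=20
  Job 4: p=10, C=30
  Job 5: p=12, C=42
Total completion time = 6 + 13 + 20 + 30 + 42 = 111

111


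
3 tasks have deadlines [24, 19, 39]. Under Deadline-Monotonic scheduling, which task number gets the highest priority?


Sort tasks by relative deadline (ascending):
  Task 2: deadline = 19
  Task 1: deadline = 24
  Task 3: deadline = 39
Priority order (highest first): [2, 1, 3]
Highest priority task = 2

2


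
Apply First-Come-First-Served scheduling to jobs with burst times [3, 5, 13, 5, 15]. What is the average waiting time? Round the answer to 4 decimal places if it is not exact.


FCFS order (as given): [3, 5, 13, 5, 15]
Waiting times:
  Job 1: wait = 0
  Job 2: wait = 3
  Job 3: wait = 8
  Job 4: wait = 21
  Job 5: wait = 26
Sum of waiting times = 58
Average waiting time = 58/5 = 11.6

11.6


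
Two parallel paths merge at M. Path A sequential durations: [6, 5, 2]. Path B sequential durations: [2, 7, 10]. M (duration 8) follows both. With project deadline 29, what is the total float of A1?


Forward pass: ES(A1) = sum of predecessors on chain A = 0
EF = ES + duration = 0 + 6 = 6
Backward pass: LF(M) = deadline = 29; LS(M) = 29 - 8 = 21
LF(A1) = LS(M) - sum(successors on chain A) = 21 - 7 = 14
LS = LF - duration = 14 - 6 = 8
Total float = LS - ES = 8 - 0 = 8

8


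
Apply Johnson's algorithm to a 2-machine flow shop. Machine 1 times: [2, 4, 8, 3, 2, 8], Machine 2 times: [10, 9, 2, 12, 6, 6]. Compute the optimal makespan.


Apply Johnson's rule:
  Group 1 (a <= b): [(1, 2, 10), (5, 2, 6), (4, 3, 12), (2, 4, 9)]
  Group 2 (a > b): [(6, 8, 6), (3, 8, 2)]
Optimal job order: [1, 5, 4, 2, 6, 3]
Schedule:
  Job 1: M1 done at 2, M2 done at 12
  Job 5: M1 done at 4, M2 done at 18
  Job 4: M1 done at 7, M2 done at 30
  Job 2: M1 done at 11, M2 done at 39
  Job 6: M1 done at 19, M2 done at 45
  Job 3: M1 done at 27, M2 done at 47
Makespan = 47

47


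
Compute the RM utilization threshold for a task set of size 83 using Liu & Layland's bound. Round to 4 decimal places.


Compute 2^(1/83) = 1.0083861392
Subtract 1: 1.0083861392 - 1 = 0.0083861392
Multiply by n: 83 * 0.0083861392 = 0.6960495536
Round to 4 dp: 0.6960

0.6960


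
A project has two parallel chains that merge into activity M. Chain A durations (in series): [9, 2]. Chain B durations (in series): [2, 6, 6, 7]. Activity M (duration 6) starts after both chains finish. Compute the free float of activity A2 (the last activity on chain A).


ES(A2) = sum of predecessors on chain A = 9
EF(A2) = ES + duration = 9 + 2 = 11
Successor of A2 is M. ES(M) = max(sum(A), sum(B)) = max(11, 21) = 21
Free float = ES(successor) - EF(current) = 21 - 11 = 10

10


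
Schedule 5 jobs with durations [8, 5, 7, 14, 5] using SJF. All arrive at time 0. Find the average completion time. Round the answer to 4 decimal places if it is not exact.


SJF order (ascending): [5, 5, 7, 8, 14]
Completion times:
  Job 1: burst=5, C=5
  Job 2: burst=5, C=10
  Job 3: burst=7, C=17
  Job 4: burst=8, C=25
  Job 5: burst=14, C=39
Average completion = 96/5 = 19.2

19.2


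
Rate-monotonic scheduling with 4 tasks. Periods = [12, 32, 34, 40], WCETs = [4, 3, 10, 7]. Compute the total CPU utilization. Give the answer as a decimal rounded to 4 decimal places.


Compute individual utilizations (exact fractions):
  Task 1: C/T = 4/12 = 1/3 (approx. 0.3333)
  Task 2: C/T = 3/32 (approx. 0.0938)
  Task 3: C/T = 10/34 = 5/17 (approx. 0.2941)
  Task 4: C/T = 7/40 (approx. 0.175)
Total utilization U = 1/3 + 3/32 + 5/17 + 7/40 = 7313/8160
Rounded to 4 decimal places: U = 0.8962
RM (Liu & Layland) bound for 4 tasks = 0.756828; compare with U = 7313/8160 (approx. 0.896201)
bound < U <= 1, so the RM sufficient condition is not met (inconclusive; an exact test such as response-time analysis is needed).

0.8962


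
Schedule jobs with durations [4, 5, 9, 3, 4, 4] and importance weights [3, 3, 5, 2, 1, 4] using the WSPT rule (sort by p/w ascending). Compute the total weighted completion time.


Compute p/w ratios and sort ascending (WSPT): [(4, 4), (4, 3), (3, 2), (5, 3), (9, 5), (4, 1)]
Compute weighted completion times:
  Job (p=4,w=4): C=4, w*C=4*4=16
  Job (p=4,w=3): C=8, w*C=3*8=24
  Job (p=3,w=2): C=11, w*C=2*11=22
  Job (p=5,w=3): C=16, w*C=3*16=48
  Job (p=9,w=5): C=25, w*C=5*25=125
  Job (p=4,w=1): C=29, w*C=1*29=29
Total weighted completion time = 264

264


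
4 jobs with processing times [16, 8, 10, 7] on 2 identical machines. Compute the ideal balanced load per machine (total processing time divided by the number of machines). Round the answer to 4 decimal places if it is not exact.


Total processing time = 16 + 8 + 10 + 7 = 41
Number of machines = 2
Ideal balanced load = 41 / 2 = 20.5

20.5


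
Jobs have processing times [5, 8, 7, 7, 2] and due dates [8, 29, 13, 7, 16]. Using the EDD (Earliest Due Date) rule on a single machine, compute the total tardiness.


Sort by due date (EDD order): [(7, 7), (5, 8), (7, 13), (2, 16), (8, 29)]
Compute completion times and tardiness:
  Job 1: p=7, d=7, C=7, tardiness=max(0,7-7)=0
  Job 2: p=5, d=8, C=12, tardiness=max(0,12-8)=4
  Job 3: p=7, d=13, C=19, tardiness=max(0,19-13)=6
  Job 4: p=2, d=16, C=21, tardiness=max(0,21-16)=5
  Job 5: p=8, d=29, C=29, tardiness=max(0,29-29)=0
Total tardiness = 15

15


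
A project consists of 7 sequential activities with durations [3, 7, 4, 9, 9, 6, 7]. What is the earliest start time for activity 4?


Activity 4 starts after activities 1 through 3 complete.
Predecessor durations: [3, 7, 4]
ES = 3 + 7 + 4 = 14

14


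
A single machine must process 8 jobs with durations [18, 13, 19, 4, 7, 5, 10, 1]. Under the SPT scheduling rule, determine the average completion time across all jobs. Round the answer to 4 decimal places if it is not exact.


Sort jobs by processing time (SPT order): [1, 4, 5, 7, 10, 13, 18, 19]
Compute completion times sequentially:
  Job 1: processing = 1, completes at 1
  Job 2: processing = 4, completes at 5
  Job 3: processing = 5, completes at 10
  Job 4: processing = 7, completes at 17
  Job 5: processing = 10, completes at 27
  Job 6: processing = 13, completes at 40
  Job 7: processing = 18, completes at 58
  Job 8: processing = 19, completes at 77
Sum of completion times = 235
Average completion time = 235/8 = 29.375

29.375


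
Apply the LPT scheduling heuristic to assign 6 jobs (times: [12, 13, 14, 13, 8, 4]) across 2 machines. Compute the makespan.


Sort jobs in decreasing order (LPT): [14, 13, 13, 12, 8, 4]
Assign each job to the least loaded machine:
  Machine 1: jobs [14, 12, 8], load = 34
  Machine 2: jobs [13, 13, 4], load = 30
Makespan = max load = 34

34


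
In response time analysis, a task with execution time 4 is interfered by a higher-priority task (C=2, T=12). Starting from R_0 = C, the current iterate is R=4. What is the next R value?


R_next = C + ceil(R_prev / T_hp) * C_hp
ceil(4 / 12) = ceil(0.3333) = 1
Interference = 1 * 2 = 2
R_next = 4 + 2 = 6

6


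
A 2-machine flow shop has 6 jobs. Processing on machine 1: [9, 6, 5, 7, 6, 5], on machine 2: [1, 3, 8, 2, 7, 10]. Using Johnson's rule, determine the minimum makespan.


Apply Johnson's rule:
  Group 1 (a <= b): [(3, 5, 8), (6, 5, 10), (5, 6, 7)]
  Group 2 (a > b): [(2, 6, 3), (4, 7, 2), (1, 9, 1)]
Optimal job order: [3, 6, 5, 2, 4, 1]
Schedule:
  Job 3: M1 done at 5, M2 done at 13
  Job 6: M1 done at 10, M2 done at 23
  Job 5: M1 done at 16, M2 done at 30
  Job 2: M1 done at 22, M2 done at 33
  Job 4: M1 done at 29, M2 done at 35
  Job 1: M1 done at 38, M2 done at 39
Makespan = 39

39
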